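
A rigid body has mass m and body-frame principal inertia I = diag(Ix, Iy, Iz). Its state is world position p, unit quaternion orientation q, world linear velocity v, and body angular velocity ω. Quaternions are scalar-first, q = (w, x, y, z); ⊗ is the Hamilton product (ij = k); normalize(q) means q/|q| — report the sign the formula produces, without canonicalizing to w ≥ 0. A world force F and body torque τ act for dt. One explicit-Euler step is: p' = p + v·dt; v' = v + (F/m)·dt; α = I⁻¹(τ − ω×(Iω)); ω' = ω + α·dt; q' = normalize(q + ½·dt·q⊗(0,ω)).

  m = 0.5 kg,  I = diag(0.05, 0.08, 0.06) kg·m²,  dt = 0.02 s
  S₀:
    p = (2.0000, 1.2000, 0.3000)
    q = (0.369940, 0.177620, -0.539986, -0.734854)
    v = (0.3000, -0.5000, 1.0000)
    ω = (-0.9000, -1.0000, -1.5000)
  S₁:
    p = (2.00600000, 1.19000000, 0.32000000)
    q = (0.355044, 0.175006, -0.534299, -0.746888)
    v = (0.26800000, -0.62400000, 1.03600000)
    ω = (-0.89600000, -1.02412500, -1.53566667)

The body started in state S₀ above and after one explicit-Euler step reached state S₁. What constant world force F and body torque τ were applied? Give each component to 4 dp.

v₁ − v₀ = (-0.03200000, -0.12400000, 0.03600000)
F = m·Δv/dt = (-0.8000, -3.1000, 0.9000)
ω₁ − ω₀ = (0.00400000, -0.02412500, -0.03566667)
ω₀×(Iω₀) = (-0.0300, -0.0135, 0.0270)
applied torque τ = (-0.0200, -0.1100, -0.0800)

F = (-0.8000, -3.1000, 0.9000)
τ = (-0.0200, -0.1100, -0.0800)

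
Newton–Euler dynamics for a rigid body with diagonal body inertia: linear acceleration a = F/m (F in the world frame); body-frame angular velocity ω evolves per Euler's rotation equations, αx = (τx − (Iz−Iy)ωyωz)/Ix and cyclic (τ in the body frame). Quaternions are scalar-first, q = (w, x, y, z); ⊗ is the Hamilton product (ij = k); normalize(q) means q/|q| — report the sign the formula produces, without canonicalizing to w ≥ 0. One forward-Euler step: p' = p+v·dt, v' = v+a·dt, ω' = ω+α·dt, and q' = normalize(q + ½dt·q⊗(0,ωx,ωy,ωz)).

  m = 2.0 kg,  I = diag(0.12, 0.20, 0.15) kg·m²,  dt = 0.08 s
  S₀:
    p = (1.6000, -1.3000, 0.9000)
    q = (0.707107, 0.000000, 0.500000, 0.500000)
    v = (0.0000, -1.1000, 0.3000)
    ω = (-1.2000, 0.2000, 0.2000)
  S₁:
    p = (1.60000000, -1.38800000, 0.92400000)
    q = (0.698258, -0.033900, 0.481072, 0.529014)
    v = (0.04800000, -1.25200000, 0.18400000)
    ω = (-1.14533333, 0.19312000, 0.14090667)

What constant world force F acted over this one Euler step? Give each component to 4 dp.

F = (1.2000, -3.8000, -2.9000)

velocity change Δv = (0.04800000, -0.15200000, -0.11600000)
m·(v₁−v₀)/dt = (1.2000, -3.8000, -2.9000)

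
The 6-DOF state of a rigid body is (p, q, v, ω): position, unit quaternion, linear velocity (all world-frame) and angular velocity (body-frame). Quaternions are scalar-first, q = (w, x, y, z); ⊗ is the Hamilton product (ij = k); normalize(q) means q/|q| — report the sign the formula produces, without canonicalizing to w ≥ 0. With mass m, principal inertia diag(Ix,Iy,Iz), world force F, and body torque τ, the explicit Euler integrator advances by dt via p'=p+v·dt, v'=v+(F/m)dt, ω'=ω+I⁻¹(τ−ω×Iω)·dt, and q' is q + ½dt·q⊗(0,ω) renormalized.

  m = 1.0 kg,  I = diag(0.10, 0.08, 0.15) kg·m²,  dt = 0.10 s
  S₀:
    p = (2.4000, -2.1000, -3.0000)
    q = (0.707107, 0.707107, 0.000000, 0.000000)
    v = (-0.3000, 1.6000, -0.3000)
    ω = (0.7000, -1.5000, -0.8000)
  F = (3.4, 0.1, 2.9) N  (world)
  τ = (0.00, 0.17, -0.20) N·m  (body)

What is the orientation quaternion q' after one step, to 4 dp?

2q̇ = q⊗(0,ω) = (-0.4949749, 0.4949749, -0.4949749, -1.6263461)
q' = normalize(q + ½dt·q⊗(0,ω)) = (0.6795, 0.7288, -0.0246, -0.0810)

q' = (0.6795, 0.7288, -0.0246, -0.0810)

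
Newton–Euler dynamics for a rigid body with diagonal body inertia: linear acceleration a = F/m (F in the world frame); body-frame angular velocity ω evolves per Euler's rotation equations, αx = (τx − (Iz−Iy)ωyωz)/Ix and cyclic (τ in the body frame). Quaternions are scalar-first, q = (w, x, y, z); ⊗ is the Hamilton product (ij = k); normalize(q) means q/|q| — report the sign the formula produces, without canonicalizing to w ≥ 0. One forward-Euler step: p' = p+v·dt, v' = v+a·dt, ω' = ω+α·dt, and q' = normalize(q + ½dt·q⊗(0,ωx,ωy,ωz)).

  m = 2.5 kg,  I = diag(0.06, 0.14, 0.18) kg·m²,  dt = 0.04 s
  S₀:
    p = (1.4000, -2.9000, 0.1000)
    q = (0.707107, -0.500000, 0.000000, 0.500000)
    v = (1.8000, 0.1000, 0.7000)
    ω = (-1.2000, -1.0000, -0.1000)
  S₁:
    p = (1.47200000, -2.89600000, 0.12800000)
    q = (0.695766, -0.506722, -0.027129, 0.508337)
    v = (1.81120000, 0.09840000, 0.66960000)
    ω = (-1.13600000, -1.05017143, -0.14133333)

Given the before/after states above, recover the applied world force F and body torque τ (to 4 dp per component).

rate change Δω = (0.06400000, -0.05017143, -0.04133333)
precession coupling = (0.0040, -0.0144, 0.0960)
applied torque τ = (0.1000, -0.1900, -0.0900)
v₁ − v₀ = (0.01120000, -0.00160000, -0.03040000)
applied force F = (0.7000, -0.1000, -1.9000)

F = (0.7000, -0.1000, -1.9000)
τ = (0.1000, -0.1900, -0.0900)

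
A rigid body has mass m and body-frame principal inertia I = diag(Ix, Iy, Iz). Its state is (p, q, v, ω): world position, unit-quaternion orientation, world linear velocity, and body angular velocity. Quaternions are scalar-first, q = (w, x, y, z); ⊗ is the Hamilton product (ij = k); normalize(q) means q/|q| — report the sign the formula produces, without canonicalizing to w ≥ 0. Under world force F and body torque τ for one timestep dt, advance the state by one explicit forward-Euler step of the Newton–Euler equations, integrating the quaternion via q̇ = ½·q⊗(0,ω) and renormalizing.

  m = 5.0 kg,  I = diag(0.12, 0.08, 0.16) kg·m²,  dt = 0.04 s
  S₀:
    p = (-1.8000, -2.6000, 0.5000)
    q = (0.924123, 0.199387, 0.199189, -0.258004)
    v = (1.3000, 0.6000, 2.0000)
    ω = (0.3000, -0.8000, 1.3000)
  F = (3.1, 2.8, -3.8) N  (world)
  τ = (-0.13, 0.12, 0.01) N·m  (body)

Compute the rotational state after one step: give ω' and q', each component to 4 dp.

ω' = (0.2844, -0.7322, 1.3001)
q' = (0.9324, 0.2059, 0.1776, -0.2382)

precession coupling ω×(Iω) = (-0.0832, -0.0156, 0.0096)
α = I⁻¹(τ − ω×Iω) = (-0.3900, 1.6950, 0.0025)
ω + α·dt = (0.2844, -0.7322, 1.3001)
Hamilton product q⊗(0,ω) = (0.4349403, 0.3297794, -1.0759027, 0.9820936)
updated quaternion q' = (0.9324, 0.2059, 0.1776, -0.2382)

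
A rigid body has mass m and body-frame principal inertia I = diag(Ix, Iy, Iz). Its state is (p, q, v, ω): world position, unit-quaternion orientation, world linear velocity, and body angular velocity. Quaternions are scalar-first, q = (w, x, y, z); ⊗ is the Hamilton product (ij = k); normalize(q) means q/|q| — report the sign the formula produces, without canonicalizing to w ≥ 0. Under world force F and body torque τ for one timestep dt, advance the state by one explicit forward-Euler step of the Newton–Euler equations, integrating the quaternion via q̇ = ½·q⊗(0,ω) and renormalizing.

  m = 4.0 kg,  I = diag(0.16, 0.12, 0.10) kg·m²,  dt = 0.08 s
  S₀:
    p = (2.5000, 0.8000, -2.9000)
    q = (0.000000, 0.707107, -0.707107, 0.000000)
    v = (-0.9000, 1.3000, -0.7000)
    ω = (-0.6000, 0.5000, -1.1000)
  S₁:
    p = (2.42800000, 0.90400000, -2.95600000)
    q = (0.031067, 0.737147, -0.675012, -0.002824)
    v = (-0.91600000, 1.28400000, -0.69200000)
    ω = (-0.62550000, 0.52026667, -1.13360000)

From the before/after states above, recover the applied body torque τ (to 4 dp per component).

Δω = ω₁−ω₀ = (-0.02550000, 0.02026667, -0.03360000)
precession coupling = (0.0110, 0.0396, 0.0120)
I·α + gyro = (-0.0400, 0.0700, -0.0300)

τ = (-0.0400, 0.0700, -0.0300)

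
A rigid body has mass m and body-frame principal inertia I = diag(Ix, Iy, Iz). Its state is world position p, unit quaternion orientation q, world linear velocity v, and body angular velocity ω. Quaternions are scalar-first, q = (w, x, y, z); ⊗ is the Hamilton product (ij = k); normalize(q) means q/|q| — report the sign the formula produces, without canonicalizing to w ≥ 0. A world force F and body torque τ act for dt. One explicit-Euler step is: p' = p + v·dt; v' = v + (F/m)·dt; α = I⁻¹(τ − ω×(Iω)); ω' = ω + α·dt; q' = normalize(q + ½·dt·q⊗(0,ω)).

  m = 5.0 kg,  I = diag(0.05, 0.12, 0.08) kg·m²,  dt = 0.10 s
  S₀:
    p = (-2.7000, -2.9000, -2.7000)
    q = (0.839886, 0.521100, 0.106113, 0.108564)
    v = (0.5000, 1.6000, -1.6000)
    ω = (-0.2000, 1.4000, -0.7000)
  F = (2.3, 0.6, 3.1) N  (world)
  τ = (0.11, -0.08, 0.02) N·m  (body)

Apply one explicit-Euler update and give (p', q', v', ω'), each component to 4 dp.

new position p' = (-2.6500, -2.7400, -2.8600)
new velocity v' = (0.5460, 1.6120, -1.5380)
gyro term ω×Iω = (0.0392, -0.0042, -0.0196)
(τ − ω×Iω)/I = (1.4160, -0.6317, 0.4950)
ω' = ω + α·dt = (-0.0584, 1.3368, -0.6505)
2q̇ = q⊗(0,ω) = (0.0316566, -0.3942459, 1.5188976, 0.1628424)
q + ½dt·q⊗(0,ω), renormalized = (0.8389, 0.4998, 0.1815, 0.1163)

p' = (-2.6500, -2.7400, -2.8600)
q' = (0.8389, 0.4998, 0.1815, 0.1163)
v' = (0.5460, 1.6120, -1.5380)
ω' = (-0.0584, 1.3368, -0.6505)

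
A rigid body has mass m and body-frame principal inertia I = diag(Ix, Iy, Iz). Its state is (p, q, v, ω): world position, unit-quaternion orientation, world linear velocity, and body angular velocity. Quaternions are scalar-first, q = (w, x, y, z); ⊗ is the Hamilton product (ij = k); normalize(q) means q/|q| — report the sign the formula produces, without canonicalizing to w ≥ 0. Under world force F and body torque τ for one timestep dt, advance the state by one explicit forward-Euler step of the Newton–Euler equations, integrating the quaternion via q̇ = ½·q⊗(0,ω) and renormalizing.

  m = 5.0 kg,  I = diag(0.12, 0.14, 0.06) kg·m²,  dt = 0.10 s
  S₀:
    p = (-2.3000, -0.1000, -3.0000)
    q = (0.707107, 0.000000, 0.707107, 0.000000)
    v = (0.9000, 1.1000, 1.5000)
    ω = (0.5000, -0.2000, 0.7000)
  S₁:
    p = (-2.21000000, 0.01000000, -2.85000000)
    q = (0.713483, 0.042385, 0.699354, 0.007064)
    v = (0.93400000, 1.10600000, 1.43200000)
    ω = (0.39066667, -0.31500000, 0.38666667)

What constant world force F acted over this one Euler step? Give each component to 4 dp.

F = (1.7000, 0.3000, -3.4000)

Δv = v₁−v₀ = (0.03400000, 0.00600000, -0.06800000)
m·(v₁−v₀)/dt = (1.7000, 0.3000, -3.4000)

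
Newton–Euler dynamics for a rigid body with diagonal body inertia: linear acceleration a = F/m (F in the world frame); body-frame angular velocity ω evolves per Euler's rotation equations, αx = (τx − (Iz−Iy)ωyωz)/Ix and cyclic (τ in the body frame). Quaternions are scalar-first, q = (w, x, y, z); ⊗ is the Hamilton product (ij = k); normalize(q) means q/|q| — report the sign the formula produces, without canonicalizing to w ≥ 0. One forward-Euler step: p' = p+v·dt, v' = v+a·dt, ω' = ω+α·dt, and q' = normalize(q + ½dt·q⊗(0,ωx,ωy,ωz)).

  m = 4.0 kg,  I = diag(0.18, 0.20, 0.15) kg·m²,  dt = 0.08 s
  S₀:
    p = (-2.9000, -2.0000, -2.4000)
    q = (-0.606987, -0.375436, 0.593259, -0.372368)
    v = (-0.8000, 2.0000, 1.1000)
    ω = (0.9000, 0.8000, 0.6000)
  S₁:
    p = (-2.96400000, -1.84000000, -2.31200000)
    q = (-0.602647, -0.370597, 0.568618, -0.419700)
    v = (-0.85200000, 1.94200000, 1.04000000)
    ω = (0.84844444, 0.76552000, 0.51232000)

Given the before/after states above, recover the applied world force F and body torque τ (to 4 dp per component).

F = (-2.6000, -2.9000, -3.0000)
τ = (-0.1400, -0.0700, -0.1500)

Δω = ω₁−ω₀ = (-0.05155556, -0.03448000, -0.08768000)
gyro term ω₀×Iω₀ = (-0.0240, 0.0162, 0.0144)
τ = I·(Δω/dt) + ω₀×(Iω₀) = (-0.1400, -0.0700, -0.1500)
velocity change Δv = (-0.05200000, -0.05800000, -0.06000000)
applied force F = (-2.6000, -2.9000, -3.0000)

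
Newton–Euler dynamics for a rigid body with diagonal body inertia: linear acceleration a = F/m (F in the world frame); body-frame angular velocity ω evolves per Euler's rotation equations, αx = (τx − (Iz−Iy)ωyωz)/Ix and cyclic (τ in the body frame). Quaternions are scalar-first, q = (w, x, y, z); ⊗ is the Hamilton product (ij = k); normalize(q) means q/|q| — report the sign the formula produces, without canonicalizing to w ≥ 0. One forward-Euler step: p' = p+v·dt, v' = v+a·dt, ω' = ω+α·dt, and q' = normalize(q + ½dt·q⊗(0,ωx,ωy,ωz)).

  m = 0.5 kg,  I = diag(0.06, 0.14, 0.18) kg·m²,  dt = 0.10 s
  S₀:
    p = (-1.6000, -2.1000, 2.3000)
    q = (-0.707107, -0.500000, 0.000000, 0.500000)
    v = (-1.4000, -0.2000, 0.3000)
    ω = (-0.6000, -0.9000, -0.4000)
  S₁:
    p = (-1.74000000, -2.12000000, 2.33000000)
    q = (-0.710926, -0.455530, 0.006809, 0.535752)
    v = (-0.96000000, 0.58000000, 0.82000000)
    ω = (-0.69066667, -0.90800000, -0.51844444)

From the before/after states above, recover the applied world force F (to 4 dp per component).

v₁ − v₀ = (0.44000000, 0.78000000, 0.52000000)
applied force F = (2.2000, 3.9000, 2.6000)

F = (2.2000, 3.9000, 2.6000)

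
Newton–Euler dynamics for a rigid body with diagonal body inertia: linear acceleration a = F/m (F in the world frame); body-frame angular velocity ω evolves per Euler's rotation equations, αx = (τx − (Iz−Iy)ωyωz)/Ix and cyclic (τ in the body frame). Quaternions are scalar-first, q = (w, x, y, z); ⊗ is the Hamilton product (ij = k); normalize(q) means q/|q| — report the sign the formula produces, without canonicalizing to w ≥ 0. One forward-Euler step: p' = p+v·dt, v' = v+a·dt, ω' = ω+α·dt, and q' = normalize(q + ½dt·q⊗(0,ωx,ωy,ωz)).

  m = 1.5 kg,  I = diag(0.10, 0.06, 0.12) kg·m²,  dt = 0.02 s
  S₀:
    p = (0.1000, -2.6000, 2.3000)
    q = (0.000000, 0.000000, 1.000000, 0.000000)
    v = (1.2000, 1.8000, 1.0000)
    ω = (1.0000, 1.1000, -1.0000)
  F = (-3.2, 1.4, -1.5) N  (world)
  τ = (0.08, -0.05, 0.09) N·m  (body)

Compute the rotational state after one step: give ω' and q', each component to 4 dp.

precession coupling ω×(Iω) = (-0.0660, 0.0200, -0.0440)
(τ − ω×Iω)/I = (1.4600, -1.1667, 1.1167)
ω + α·dt = (1.0292, 1.0767, -0.9777)
Hamilton product q⊗(0,ω) = (-1.1000000, -1.0000000, 0.0000000, -1.0000000)
updated quaternion q' = (-0.0110, -0.0100, 0.9998, -0.0100)

ω' = (1.0292, 1.0767, -0.9777)
q' = (-0.0110, -0.0100, 0.9998, -0.0100)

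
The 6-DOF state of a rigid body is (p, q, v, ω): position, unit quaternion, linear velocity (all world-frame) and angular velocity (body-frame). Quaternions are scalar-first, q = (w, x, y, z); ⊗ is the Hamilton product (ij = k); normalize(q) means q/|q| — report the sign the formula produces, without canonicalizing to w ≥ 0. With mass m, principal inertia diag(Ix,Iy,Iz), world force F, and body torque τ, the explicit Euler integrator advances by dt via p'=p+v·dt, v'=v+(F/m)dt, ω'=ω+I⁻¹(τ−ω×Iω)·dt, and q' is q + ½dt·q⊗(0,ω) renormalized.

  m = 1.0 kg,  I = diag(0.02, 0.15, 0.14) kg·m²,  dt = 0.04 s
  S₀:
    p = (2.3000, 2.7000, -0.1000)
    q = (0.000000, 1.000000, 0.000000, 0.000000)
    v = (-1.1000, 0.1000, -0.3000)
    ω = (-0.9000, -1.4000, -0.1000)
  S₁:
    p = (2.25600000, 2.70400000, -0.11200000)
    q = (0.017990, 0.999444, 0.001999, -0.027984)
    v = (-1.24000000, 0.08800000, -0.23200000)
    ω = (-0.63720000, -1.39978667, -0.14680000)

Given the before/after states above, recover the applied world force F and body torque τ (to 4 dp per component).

Δω = ω₁−ω₀ = (0.26280000, 0.00021333, -0.04680000)
applied torque τ = (0.1300, -0.0100, 0.0000)
Δv = v₁−v₀ = (-0.14000000, -0.01200000, 0.06800000)
F = m·Δv/dt = (-3.5000, -0.3000, 1.7000)

F = (-3.5000, -0.3000, 1.7000)
τ = (0.1300, -0.0100, 0.0000)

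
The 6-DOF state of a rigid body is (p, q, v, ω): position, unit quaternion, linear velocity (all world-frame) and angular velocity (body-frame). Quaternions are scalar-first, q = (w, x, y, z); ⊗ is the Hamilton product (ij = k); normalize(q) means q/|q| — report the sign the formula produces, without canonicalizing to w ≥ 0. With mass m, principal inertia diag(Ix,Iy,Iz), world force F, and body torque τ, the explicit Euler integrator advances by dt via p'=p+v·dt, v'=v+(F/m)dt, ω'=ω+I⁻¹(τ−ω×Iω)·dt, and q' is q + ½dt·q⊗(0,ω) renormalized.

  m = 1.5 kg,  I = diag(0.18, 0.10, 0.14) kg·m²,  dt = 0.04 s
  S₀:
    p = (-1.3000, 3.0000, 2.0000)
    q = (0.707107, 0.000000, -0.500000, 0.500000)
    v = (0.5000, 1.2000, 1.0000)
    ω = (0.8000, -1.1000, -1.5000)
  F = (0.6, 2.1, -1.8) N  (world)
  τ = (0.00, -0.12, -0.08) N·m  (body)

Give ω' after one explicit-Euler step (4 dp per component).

precession coupling ω×(Iω) = (0.0660, -0.0480, 0.0704)
angular accel α = (-0.3667, -0.7200, -1.0743)
ω' = ω + α·dt = (0.7853, -1.1288, -1.5430)

ω' = (0.7853, -1.1288, -1.5430)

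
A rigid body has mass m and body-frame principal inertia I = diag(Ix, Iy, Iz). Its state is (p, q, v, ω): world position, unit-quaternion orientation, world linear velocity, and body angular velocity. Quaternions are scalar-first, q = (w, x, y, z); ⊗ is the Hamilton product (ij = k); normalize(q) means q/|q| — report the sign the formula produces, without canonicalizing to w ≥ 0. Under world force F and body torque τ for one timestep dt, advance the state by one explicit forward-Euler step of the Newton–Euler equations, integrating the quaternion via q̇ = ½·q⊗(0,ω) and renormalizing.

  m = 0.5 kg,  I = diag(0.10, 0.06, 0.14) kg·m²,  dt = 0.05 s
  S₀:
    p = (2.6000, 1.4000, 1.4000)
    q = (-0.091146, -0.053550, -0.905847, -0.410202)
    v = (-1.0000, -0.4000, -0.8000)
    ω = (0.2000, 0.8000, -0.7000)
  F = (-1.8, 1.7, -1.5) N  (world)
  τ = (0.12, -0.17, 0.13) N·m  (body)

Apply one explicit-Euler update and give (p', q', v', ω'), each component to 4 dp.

precession coupling ω×(Iω) = (-0.0448, 0.0056, -0.0064)
angular accel α = (1.6480, -2.9267, 0.9743)
new body rate ω' = (0.2824, 0.6537, -0.6513)
2q̇ = q⊗(0,ω) = (0.4482462, 0.9440253, -0.1924422, 0.2021316)
q' = normalize(q + ½dt·q⊗(0,ω)) = (-0.0799, -0.0299, -0.9103, -0.4050)
linear accel F/m = (-3.6000, 3.4000, -3.0000)
new position p' = (2.5500, 1.3800, 1.3600)
v + (F/m)dt = (-1.1800, -0.2300, -0.9500)

p' = (2.5500, 1.3800, 1.3600)
q' = (-0.0799, -0.0299, -0.9103, -0.4050)
v' = (-1.1800, -0.2300, -0.9500)
ω' = (0.2824, 0.6537, -0.6513)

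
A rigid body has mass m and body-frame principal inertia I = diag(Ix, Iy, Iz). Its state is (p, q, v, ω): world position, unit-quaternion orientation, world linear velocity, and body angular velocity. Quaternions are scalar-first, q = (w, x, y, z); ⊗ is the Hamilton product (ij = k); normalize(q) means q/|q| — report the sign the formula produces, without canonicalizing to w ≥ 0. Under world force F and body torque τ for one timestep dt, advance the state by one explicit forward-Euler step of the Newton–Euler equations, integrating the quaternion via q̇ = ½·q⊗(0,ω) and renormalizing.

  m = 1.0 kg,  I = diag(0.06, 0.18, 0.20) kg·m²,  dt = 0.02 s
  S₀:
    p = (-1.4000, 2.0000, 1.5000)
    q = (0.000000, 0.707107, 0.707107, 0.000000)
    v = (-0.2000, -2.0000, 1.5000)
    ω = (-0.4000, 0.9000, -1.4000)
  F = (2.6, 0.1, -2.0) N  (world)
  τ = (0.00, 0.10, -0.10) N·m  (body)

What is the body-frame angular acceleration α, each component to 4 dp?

gyro term ω×Iω = (-0.0252, -0.0784, -0.0432)
α = I⁻¹(τ − ω×Iω) = (0.4200, 0.9911, -0.2840)

α = (0.4200, 0.9911, -0.2840)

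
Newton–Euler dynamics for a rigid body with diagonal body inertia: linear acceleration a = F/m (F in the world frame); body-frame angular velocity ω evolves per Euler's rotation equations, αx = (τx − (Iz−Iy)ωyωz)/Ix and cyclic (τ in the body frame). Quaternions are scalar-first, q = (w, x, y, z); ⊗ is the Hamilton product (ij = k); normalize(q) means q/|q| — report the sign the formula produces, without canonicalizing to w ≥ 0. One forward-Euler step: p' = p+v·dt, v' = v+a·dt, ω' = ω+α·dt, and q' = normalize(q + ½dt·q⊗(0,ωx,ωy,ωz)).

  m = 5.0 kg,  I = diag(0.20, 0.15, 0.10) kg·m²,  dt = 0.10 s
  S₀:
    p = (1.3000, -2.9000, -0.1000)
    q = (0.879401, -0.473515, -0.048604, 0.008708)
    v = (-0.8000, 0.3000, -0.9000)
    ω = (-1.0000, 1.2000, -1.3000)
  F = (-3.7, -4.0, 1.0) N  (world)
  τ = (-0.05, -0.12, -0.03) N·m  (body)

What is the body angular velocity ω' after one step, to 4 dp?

ω×(Iω) gyroscopic = (0.0780, 0.1300, 0.0600)
angular accel α = (-0.6400, -1.6667, -0.9000)
ω' = ω + α·dt = (-1.0640, 1.0333, -1.3900)

ω' = (-1.0640, 1.0333, -1.3900)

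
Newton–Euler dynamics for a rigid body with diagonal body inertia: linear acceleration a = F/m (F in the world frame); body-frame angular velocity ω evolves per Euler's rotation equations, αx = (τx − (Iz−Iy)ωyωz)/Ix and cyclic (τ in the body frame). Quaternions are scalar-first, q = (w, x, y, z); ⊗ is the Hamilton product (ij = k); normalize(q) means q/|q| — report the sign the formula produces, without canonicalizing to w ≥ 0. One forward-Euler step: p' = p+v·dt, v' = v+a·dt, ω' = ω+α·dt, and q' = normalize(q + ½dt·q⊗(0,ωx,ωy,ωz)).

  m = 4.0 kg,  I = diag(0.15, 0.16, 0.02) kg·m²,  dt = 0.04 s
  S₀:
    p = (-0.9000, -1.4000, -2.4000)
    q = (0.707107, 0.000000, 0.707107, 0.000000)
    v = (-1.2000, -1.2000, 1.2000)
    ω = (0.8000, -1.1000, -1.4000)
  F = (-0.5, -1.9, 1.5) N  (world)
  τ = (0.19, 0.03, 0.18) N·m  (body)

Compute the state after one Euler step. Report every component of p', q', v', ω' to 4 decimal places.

p' = (-0.9480, -1.4480, -2.3520)
q' = (0.7221, -0.0085, 0.6910, -0.0311)
v' = (-1.2050, -1.2190, 1.2150)
ω' = (0.9082, -1.0561, -1.0224)

a = F/m = (-0.1250, -0.4750, 0.3750)
p + v·dt = (-0.9480, -1.4480, -2.3520)
new velocity v' = (-1.2050, -1.2190, 1.2150)
gyro term ω×Iω = (-0.2156, -0.1456, -0.0088)
angular accel α = (2.7040, 1.0975, 9.4400)
ω + α·dt = (0.9082, -1.0561, -1.0224)
q⊗(0,ω) = (0.7778177, -0.4242642, -0.7778177, -1.5556354)
q + ½dt·q⊗(0,ω), renormalized = (0.7221, -0.0085, 0.6910, -0.0311)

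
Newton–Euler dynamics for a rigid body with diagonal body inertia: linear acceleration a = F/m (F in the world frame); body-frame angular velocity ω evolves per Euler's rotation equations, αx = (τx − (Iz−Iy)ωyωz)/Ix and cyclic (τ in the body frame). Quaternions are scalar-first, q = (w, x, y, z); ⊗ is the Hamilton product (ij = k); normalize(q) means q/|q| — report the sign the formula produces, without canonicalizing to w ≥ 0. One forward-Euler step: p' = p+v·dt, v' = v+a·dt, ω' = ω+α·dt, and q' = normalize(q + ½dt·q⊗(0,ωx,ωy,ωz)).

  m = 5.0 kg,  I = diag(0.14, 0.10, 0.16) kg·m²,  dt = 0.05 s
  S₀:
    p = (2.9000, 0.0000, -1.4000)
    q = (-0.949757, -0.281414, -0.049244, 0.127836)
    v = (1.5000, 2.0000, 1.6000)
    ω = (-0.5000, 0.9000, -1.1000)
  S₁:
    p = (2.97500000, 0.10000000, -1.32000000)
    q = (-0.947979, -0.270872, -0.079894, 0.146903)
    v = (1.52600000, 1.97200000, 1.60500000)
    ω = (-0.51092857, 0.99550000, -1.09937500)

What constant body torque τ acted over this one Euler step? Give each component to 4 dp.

τ = (-0.0900, 0.1800, 0.0200)

Δω = ω₁−ω₀ = (-0.01092857, 0.09550000, 0.00062500)
precession coupling = (-0.0594, -0.0110, 0.0180)
τ = I·(Δω/dt) + ω₀×(Iω₀) = (-0.0900, 0.1800, 0.0200)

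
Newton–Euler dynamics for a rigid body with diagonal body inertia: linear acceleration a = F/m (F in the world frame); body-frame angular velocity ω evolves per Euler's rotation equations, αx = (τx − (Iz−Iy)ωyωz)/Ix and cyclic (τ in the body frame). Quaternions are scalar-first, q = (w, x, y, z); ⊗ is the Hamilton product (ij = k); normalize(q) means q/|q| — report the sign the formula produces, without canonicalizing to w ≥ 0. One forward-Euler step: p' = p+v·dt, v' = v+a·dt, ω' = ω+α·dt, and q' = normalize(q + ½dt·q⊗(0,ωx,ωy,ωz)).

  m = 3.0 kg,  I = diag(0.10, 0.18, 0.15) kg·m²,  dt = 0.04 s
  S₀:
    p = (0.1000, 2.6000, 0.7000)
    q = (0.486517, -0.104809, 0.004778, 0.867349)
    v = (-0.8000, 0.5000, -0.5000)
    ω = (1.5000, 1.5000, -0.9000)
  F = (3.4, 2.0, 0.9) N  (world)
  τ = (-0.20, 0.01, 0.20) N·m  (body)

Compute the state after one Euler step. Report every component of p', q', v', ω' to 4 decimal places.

p' = (0.0680, 2.6200, 0.6800)
q' = (0.5046, -0.1162, 0.0435, 0.8544)
v' = (-0.7547, 0.5267, -0.4880)
ω' = (1.4038, 1.4872, -0.8947)

new position p' = (0.0680, 2.6200, 0.6800)
v' = v + a·dt = (-0.7547, 0.5267, -0.4880)
gyro term ω×Iω = (0.0405, 0.0675, 0.1800)
angular accel α = (-2.4050, -0.3194, 0.1333)
ω' = ω + α·dt = (1.4038, 1.4872, -0.8947)
2q̇ = q⊗(0,ω) = (0.9306606, -0.5755482, 1.9364709, -0.6022458)
q + ½dt·q⊗(0,ω), renormalized = (0.5046, -0.1162, 0.0435, 0.8544)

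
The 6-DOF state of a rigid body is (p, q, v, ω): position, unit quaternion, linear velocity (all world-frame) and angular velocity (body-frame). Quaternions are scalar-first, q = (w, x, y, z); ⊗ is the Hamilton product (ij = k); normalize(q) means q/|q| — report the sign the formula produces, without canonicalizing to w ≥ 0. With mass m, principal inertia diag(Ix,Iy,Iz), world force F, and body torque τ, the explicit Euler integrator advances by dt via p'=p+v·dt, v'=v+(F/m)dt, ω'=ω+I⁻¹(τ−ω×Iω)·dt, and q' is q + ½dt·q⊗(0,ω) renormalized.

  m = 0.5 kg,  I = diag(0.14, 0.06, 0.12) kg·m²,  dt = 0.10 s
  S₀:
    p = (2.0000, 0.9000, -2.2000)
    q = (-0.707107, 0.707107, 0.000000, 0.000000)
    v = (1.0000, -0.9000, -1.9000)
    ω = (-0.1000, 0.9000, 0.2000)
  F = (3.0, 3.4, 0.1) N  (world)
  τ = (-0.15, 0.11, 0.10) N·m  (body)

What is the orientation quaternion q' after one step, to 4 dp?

q⊗(0,ω) = (0.0707107, 0.0707107, -0.7778177, 0.4949749)
q + ½dt·q⊗(0,ω), renormalized = (-0.7028, 0.7099, -0.0388, 0.0247)

q' = (-0.7028, 0.7099, -0.0388, 0.0247)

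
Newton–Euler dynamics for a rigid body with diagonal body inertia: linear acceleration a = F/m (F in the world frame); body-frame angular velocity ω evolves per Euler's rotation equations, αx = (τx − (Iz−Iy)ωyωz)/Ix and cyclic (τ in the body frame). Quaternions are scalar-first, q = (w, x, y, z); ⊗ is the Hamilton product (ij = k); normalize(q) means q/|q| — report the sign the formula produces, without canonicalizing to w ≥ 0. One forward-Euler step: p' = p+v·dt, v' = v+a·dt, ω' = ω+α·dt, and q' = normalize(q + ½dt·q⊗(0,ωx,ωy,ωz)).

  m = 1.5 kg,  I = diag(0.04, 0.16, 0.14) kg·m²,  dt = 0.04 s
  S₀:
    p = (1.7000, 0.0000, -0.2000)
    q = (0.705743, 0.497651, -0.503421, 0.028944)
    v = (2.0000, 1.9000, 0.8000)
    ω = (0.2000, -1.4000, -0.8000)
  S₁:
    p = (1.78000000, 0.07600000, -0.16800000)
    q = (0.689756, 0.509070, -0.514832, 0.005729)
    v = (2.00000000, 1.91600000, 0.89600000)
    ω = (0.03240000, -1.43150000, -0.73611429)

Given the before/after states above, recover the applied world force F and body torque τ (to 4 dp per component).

Δv = v₁−v₀ = (0.00000000, 0.01600000, 0.09600000)
applied force F = (0.0000, 0.6000, 3.6000)
ω₁ − ω₀ = (-0.16760000, -0.03150000, 0.06388571)
gyro term ω₀×Iω₀ = (-0.0224, 0.0160, -0.0336)
applied torque τ = (-0.1900, -0.1100, 0.1900)

F = (0.0000, 0.6000, 3.6000)
τ = (-0.1900, -0.1100, 0.1900)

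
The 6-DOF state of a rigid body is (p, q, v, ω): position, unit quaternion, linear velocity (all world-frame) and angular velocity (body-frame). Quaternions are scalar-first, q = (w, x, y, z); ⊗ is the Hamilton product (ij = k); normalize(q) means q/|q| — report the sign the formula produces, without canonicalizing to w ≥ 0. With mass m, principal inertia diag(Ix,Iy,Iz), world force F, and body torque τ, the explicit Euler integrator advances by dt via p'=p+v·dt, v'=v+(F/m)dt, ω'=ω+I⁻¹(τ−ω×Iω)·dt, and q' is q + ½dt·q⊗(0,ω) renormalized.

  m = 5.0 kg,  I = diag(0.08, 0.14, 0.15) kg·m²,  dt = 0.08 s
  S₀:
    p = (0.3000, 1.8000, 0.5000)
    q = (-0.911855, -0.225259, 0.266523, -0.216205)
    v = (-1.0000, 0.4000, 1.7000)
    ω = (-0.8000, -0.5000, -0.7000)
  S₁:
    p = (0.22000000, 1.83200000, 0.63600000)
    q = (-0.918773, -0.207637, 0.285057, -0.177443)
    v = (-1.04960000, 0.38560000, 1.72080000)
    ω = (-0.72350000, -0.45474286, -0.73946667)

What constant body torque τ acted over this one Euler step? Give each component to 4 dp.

Δω = ω₁−ω₀ = (0.07650000, 0.04525714, -0.03946667)
gyro term ω₀×Iω₀ = (0.0035, -0.0392, 0.0240)
I·α + gyro = (0.0800, 0.0400, -0.0500)

τ = (0.0800, 0.0400, -0.0500)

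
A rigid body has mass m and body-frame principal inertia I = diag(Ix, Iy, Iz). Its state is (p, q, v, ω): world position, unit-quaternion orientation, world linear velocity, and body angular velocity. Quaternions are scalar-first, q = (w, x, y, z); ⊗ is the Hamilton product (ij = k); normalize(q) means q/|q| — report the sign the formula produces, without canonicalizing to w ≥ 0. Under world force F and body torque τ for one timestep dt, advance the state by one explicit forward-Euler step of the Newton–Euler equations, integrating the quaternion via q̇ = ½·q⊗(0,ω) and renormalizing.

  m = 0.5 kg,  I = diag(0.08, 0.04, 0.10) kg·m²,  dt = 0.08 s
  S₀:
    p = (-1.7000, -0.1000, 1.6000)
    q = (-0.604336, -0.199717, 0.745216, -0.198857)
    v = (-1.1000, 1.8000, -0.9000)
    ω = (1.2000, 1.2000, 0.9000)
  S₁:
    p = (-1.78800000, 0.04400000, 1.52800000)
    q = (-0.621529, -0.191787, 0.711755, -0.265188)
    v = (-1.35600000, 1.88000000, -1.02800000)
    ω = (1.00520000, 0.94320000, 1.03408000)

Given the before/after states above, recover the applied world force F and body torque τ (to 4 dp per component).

ω₁ − ω₀ = (-0.19480000, -0.25680000, 0.13408000)
I·α + gyro = (-0.1300, -0.1500, 0.1100)
velocity change Δv = (-0.25600000, 0.08000000, -0.12800000)
m·(v₁−v₀)/dt = (-1.6000, 0.5000, -0.8000)

F = (-1.6000, 0.5000, -0.8000)
τ = (-0.1300, -0.1500, 0.1100)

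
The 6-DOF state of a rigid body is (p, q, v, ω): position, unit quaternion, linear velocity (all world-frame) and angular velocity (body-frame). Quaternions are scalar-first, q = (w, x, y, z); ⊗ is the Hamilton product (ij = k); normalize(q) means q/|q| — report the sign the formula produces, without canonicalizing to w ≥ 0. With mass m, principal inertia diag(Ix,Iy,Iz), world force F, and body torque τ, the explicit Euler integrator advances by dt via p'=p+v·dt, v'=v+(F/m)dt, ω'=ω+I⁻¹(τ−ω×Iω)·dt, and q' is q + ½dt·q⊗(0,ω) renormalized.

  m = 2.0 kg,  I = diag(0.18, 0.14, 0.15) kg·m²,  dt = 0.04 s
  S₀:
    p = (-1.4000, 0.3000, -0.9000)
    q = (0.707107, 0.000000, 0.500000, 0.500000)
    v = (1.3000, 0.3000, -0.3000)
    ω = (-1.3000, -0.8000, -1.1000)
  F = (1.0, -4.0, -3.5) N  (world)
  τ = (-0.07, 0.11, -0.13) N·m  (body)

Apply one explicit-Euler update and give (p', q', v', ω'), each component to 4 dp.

p' = (-1.3480, 0.3120, -0.9120)
q' = (0.7256, -0.0214, 0.4753, 0.4971)
v' = (1.3200, 0.2200, -0.3700)
ω' = (-1.3175, -0.7808, -1.1236)

α = I⁻¹(τ − ω×Iω) = (-0.4378, 0.4793, -0.5893)
ω + α·dt = (-1.3175, -0.7808, -1.1236)
q⊗(0,ω) = (0.9500000, -1.0692391, -1.2156856, -0.1278177)
q' = normalize(q + ½dt·q⊗(0,ω)) = (0.7256, -0.0214, 0.4753, 0.4971)
a = (0.5000, -2.0000, -1.7500)
new position p' = (-1.3480, 0.3120, -0.9120)
v + (F/m)dt = (1.3200, 0.2200, -0.3700)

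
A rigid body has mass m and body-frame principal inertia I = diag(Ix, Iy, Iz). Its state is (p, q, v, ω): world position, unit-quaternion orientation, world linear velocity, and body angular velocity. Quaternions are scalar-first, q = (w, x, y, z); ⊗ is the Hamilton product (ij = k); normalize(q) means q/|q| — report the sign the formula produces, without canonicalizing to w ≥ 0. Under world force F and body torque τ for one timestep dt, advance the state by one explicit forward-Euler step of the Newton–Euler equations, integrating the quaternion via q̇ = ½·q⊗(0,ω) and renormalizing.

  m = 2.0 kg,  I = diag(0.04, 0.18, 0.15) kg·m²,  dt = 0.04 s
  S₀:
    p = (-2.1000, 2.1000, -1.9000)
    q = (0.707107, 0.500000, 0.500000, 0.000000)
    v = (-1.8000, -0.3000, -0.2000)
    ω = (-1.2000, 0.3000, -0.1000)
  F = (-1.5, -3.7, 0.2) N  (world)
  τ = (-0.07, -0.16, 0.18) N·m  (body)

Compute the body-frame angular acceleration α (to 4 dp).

α = (-1.7725, -0.8156, 1.5360)

gyro term ω×Iω = (0.0009, -0.0132, -0.0504)
α = I⁻¹(τ − ω×Iω) = (-1.7725, -0.8156, 1.5360)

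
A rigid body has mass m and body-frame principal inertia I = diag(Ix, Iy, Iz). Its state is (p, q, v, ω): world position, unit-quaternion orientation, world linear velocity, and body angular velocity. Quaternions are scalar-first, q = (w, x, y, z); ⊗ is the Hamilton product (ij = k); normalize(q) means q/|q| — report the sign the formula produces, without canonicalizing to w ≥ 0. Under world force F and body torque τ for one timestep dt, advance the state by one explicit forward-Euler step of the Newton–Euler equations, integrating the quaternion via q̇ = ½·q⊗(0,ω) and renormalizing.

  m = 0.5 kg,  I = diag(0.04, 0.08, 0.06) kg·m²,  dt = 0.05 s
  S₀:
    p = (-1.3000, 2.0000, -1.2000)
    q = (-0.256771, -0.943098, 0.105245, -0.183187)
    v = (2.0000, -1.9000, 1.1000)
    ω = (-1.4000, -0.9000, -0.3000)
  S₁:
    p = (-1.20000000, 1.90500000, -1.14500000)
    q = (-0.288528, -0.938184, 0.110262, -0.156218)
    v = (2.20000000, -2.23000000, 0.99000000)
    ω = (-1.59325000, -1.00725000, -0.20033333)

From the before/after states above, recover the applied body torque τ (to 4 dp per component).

τ = (-0.1600, -0.1800, 0.1700)

ω₁ − ω₀ = (-0.19325000, -0.10725000, 0.09966667)
τ = I·(Δω/dt) + ω₀×(Iω₀) = (-0.1600, -0.1800, 0.1700)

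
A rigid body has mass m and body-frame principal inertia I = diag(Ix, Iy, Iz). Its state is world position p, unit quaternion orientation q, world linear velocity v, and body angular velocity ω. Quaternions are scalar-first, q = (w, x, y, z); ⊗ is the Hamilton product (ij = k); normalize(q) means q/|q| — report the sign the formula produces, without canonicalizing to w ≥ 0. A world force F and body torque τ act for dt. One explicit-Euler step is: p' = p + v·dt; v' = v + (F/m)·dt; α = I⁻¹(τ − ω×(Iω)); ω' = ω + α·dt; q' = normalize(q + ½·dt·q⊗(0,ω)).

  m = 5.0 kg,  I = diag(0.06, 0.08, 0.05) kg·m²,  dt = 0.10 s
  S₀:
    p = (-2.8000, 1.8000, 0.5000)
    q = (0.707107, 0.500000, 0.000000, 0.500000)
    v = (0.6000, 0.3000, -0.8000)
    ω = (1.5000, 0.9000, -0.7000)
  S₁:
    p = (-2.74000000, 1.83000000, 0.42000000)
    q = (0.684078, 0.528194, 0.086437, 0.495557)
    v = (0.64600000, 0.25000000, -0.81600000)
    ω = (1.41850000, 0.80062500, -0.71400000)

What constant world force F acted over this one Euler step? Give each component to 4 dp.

v₁ − v₀ = (0.04600000, -0.05000000, -0.01600000)
m·(v₁−v₀)/dt = (2.3000, -2.5000, -0.8000)

F = (2.3000, -2.5000, -0.8000)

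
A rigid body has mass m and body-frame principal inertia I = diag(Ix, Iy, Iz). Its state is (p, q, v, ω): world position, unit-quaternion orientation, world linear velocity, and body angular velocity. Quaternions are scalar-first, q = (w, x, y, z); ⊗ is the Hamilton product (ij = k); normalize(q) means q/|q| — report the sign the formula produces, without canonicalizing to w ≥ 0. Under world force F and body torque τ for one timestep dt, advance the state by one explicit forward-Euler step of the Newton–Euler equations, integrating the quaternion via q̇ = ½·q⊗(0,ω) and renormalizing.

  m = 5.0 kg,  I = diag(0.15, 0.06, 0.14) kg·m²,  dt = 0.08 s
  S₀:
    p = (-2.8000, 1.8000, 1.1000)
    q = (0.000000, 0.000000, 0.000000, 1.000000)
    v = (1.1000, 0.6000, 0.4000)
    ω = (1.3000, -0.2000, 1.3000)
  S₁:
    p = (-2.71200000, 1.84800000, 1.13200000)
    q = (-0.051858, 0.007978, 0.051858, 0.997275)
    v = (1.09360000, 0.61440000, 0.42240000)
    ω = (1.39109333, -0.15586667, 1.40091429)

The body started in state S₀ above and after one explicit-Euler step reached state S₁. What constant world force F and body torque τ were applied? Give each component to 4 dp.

v₁ − v₀ = (-0.00640000, 0.01440000, 0.02240000)
F = m·Δv/dt = (-0.4000, 0.9000, 1.4000)
ω₁ − ω₀ = (0.09109333, 0.04413333, 0.10091429)
precession coupling = (-0.0208, 0.0169, 0.0234)
τ = I·(Δω/dt) + ω₀×(Iω₀) = (0.1500, 0.0500, 0.2000)

F = (-0.4000, 0.9000, 1.4000)
τ = (0.1500, 0.0500, 0.2000)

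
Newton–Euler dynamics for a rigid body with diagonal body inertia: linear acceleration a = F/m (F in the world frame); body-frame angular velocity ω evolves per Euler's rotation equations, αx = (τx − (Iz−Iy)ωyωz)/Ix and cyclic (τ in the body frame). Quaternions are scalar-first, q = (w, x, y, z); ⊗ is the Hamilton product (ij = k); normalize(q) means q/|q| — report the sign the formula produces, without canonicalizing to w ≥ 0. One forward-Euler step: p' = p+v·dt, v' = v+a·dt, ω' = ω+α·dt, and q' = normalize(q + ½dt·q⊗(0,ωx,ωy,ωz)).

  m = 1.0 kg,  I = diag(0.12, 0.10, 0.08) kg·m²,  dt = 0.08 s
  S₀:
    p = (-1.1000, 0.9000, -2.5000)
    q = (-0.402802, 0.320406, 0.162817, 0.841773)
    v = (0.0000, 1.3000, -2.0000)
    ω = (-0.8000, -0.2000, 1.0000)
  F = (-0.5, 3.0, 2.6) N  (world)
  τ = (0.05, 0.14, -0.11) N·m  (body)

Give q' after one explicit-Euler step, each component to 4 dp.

q' = (-0.4243, 0.3461, 0.1261, 0.8272)

Hamilton product q⊗(0,ω) = (-0.5528848, 0.6534132, -0.9132640, -0.3366296)
updated quaternion q' = (-0.4243, 0.3461, 0.1261, 0.8272)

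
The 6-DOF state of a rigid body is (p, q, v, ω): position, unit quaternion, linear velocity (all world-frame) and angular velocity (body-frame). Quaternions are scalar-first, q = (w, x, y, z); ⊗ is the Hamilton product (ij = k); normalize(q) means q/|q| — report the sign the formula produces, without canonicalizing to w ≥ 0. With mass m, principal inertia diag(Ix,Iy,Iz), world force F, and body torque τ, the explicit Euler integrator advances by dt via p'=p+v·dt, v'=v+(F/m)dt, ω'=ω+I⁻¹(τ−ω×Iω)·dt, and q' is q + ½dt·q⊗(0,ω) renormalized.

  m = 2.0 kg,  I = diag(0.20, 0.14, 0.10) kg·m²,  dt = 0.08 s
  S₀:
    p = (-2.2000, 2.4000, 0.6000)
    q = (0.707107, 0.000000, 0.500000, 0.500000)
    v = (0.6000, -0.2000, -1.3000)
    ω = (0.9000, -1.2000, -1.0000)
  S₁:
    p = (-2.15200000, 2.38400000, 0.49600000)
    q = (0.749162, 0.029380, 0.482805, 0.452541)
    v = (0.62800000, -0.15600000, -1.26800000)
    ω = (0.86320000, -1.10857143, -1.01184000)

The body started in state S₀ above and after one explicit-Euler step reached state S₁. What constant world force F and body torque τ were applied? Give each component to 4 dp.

F = (0.7000, 1.1000, 0.8000)
τ = (-0.1400, 0.0700, 0.0500)

Δv = v₁−v₀ = (0.02800000, 0.04400000, 0.03200000)
F = m·Δv/dt = (0.7000, 1.1000, 0.8000)
Δω = ω₁−ω₀ = (-0.03680000, 0.09142857, -0.01184000)
ω₀×(Iω₀) = (-0.0480, -0.0900, 0.0648)
τ = I·(Δω/dt) + ω₀×(Iω₀) = (-0.1400, 0.0700, 0.0500)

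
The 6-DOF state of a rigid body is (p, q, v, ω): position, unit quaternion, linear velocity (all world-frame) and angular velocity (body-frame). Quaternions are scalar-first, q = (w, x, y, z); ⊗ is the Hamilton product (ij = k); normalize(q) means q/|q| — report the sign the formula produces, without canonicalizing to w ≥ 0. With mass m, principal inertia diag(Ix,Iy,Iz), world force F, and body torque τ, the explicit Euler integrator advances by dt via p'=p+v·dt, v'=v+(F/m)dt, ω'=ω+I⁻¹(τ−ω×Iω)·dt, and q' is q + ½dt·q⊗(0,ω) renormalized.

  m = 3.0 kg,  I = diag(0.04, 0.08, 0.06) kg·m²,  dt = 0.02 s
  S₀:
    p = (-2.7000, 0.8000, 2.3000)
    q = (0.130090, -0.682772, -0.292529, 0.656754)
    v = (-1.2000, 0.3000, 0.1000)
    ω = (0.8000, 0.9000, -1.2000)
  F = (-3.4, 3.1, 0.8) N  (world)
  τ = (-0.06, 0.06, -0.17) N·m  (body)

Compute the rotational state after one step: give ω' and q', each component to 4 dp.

ω×(Iω) gyroscopic = (0.0216, 0.0192, 0.0288)
angular accel α = (-2.0400, 0.5100, -3.3133)
ω' = ω + α·dt = (0.7592, 0.9102, -1.2663)
q⊗(0,ω) = (1.5975985, -0.1359718, -0.1768422, -0.5365796)
q' = normalize(q + ½dt·q⊗(0,ω)) = (0.1460, -0.6840, -0.2943, 0.6513)

ω' = (0.7592, 0.9102, -1.2663)
q' = (0.1460, -0.6840, -0.2943, 0.6513)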